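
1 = 1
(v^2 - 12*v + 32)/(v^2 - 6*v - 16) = (v - 4)/(v + 2)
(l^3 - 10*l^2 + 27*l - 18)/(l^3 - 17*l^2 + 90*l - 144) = (l - 1)/(l - 8)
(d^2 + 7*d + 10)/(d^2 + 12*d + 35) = (d + 2)/(d + 7)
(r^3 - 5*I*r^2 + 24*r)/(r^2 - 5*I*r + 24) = r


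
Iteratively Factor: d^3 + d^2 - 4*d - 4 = (d + 2)*(d^2 - d - 2) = (d + 1)*(d + 2)*(d - 2)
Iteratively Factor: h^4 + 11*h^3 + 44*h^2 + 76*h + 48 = (h + 2)*(h^3 + 9*h^2 + 26*h + 24) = (h + 2)^2*(h^2 + 7*h + 12) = (h + 2)^2*(h + 4)*(h + 3)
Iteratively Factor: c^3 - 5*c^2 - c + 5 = (c - 1)*(c^2 - 4*c - 5) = (c - 1)*(c + 1)*(c - 5)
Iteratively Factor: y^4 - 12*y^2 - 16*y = (y)*(y^3 - 12*y - 16) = y*(y + 2)*(y^2 - 2*y - 8) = y*(y + 2)^2*(y - 4)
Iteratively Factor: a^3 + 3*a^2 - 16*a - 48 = (a - 4)*(a^2 + 7*a + 12) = (a - 4)*(a + 4)*(a + 3)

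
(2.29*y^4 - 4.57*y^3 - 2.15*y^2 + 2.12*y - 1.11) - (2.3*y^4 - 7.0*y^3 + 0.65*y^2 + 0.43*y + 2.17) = -0.00999999999999979*y^4 + 2.43*y^3 - 2.8*y^2 + 1.69*y - 3.28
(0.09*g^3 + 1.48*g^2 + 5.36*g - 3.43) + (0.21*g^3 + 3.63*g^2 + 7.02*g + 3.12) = 0.3*g^3 + 5.11*g^2 + 12.38*g - 0.31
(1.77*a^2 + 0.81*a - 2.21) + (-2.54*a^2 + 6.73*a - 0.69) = -0.77*a^2 + 7.54*a - 2.9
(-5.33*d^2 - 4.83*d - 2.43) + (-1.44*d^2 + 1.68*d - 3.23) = -6.77*d^2 - 3.15*d - 5.66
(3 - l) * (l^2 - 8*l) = -l^3 + 11*l^2 - 24*l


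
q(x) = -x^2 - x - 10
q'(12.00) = -25.00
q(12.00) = -166.00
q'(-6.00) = 11.00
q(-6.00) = -40.00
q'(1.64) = -4.28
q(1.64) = -14.33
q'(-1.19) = 1.38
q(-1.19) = -10.23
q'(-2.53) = 4.06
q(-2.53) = -13.87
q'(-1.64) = 2.28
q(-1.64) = -11.05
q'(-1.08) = 1.16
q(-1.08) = -10.09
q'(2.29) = -5.58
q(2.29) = -17.53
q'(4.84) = -10.68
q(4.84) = -38.27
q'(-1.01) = 1.02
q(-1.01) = -10.01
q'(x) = -2*x - 1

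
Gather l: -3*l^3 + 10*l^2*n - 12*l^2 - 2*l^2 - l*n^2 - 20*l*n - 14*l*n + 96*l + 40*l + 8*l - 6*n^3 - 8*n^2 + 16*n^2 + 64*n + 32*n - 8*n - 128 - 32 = -3*l^3 + l^2*(10*n - 14) + l*(-n^2 - 34*n + 144) - 6*n^3 + 8*n^2 + 88*n - 160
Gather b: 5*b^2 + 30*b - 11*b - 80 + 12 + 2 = 5*b^2 + 19*b - 66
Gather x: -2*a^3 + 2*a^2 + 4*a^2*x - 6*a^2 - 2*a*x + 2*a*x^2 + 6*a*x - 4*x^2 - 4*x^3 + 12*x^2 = -2*a^3 - 4*a^2 - 4*x^3 + x^2*(2*a + 8) + x*(4*a^2 + 4*a)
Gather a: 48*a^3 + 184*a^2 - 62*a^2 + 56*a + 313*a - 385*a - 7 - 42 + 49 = 48*a^3 + 122*a^2 - 16*a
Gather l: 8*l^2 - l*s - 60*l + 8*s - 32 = 8*l^2 + l*(-s - 60) + 8*s - 32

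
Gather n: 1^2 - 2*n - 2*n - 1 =-4*n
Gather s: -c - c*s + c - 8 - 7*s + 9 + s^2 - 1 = s^2 + s*(-c - 7)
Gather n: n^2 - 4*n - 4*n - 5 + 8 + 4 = n^2 - 8*n + 7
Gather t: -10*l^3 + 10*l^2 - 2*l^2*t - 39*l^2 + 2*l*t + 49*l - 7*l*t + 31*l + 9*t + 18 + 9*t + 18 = -10*l^3 - 29*l^2 + 80*l + t*(-2*l^2 - 5*l + 18) + 36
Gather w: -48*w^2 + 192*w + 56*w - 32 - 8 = -48*w^2 + 248*w - 40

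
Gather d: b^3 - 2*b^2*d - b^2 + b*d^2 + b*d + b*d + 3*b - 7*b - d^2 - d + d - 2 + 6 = b^3 - b^2 - 4*b + d^2*(b - 1) + d*(-2*b^2 + 2*b) + 4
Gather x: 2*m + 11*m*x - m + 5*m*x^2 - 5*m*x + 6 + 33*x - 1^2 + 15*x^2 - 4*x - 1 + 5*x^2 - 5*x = m + x^2*(5*m + 20) + x*(6*m + 24) + 4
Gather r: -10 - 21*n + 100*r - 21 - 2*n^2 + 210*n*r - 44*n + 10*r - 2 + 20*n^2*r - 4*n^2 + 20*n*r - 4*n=-6*n^2 - 69*n + r*(20*n^2 + 230*n + 110) - 33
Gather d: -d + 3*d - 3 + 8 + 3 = 2*d + 8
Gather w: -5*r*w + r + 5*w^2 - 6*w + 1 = r + 5*w^2 + w*(-5*r - 6) + 1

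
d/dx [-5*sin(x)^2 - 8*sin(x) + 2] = -2*(5*sin(x) + 4)*cos(x)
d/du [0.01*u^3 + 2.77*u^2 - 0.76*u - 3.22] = 0.03*u^2 + 5.54*u - 0.76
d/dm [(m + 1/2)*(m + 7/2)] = 2*m + 4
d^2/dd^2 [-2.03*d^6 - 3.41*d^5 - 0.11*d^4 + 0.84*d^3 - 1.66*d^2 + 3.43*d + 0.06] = -60.9*d^4 - 68.2*d^3 - 1.32*d^2 + 5.04*d - 3.32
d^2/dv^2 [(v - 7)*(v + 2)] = 2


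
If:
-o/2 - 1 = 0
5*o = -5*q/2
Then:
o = -2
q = 4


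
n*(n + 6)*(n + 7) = n^3 + 13*n^2 + 42*n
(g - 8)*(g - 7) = g^2 - 15*g + 56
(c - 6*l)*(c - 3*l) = c^2 - 9*c*l + 18*l^2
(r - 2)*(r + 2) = r^2 - 4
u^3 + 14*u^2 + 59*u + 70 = (u + 2)*(u + 5)*(u + 7)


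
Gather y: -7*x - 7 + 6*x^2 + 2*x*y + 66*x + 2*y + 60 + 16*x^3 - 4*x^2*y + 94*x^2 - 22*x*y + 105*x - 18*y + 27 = 16*x^3 + 100*x^2 + 164*x + y*(-4*x^2 - 20*x - 16) + 80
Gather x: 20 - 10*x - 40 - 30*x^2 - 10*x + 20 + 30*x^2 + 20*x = 0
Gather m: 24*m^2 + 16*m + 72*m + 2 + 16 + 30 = 24*m^2 + 88*m + 48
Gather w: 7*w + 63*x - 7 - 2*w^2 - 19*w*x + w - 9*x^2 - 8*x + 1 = -2*w^2 + w*(8 - 19*x) - 9*x^2 + 55*x - 6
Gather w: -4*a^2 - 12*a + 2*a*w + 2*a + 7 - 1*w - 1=-4*a^2 - 10*a + w*(2*a - 1) + 6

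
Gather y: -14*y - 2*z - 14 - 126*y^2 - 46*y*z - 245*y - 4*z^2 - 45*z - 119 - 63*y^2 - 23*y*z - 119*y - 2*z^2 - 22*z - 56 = -189*y^2 + y*(-69*z - 378) - 6*z^2 - 69*z - 189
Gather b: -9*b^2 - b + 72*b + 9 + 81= -9*b^2 + 71*b + 90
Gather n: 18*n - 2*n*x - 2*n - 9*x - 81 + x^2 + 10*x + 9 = n*(16 - 2*x) + x^2 + x - 72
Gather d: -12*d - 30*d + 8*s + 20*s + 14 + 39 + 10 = -42*d + 28*s + 63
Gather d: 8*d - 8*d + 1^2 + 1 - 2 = 0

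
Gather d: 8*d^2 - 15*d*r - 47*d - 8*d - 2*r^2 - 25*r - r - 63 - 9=8*d^2 + d*(-15*r - 55) - 2*r^2 - 26*r - 72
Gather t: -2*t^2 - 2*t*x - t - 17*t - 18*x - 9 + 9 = -2*t^2 + t*(-2*x - 18) - 18*x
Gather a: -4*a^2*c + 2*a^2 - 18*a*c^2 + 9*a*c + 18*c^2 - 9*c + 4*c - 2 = a^2*(2 - 4*c) + a*(-18*c^2 + 9*c) + 18*c^2 - 5*c - 2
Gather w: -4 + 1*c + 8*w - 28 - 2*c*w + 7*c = 8*c + w*(8 - 2*c) - 32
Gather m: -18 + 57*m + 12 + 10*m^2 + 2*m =10*m^2 + 59*m - 6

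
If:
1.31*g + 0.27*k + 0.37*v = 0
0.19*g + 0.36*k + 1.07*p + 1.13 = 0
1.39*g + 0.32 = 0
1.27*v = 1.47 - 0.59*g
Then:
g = -0.23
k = -0.62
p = -0.81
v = 1.26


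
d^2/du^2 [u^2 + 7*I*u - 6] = 2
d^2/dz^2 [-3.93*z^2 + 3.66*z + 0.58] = -7.86000000000000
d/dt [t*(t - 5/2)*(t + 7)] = 3*t^2 + 9*t - 35/2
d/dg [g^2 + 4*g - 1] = 2*g + 4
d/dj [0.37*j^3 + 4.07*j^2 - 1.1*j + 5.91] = 1.11*j^2 + 8.14*j - 1.1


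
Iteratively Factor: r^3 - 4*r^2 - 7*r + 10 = (r + 2)*(r^2 - 6*r + 5) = (r - 1)*(r + 2)*(r - 5)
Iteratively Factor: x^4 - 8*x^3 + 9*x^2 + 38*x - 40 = (x - 1)*(x^3 - 7*x^2 + 2*x + 40) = (x - 1)*(x + 2)*(x^2 - 9*x + 20) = (x - 5)*(x - 1)*(x + 2)*(x - 4)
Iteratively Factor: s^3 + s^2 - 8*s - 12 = (s + 2)*(s^2 - s - 6) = (s + 2)^2*(s - 3)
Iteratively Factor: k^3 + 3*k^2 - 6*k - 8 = (k + 1)*(k^2 + 2*k - 8) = (k + 1)*(k + 4)*(k - 2)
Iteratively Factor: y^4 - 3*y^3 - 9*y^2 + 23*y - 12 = (y - 1)*(y^3 - 2*y^2 - 11*y + 12) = (y - 1)*(y + 3)*(y^2 - 5*y + 4) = (y - 1)^2*(y + 3)*(y - 4)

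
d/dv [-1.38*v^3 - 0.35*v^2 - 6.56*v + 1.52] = -4.14*v^2 - 0.7*v - 6.56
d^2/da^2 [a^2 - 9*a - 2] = 2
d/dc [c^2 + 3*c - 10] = 2*c + 3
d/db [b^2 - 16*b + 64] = 2*b - 16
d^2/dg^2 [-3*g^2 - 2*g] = -6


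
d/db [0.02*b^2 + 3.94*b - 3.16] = 0.04*b + 3.94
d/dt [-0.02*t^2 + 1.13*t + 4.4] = 1.13 - 0.04*t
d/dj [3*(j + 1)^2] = 6*j + 6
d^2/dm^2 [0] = 0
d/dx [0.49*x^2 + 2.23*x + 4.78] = 0.98*x + 2.23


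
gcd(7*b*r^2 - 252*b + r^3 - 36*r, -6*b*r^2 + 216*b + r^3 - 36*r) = r^2 - 36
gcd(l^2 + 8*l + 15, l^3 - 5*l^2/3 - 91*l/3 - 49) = l + 3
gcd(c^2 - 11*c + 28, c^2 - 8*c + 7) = c - 7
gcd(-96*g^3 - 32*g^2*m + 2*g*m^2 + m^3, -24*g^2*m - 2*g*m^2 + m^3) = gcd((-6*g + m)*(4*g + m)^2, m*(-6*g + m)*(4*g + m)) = 24*g^2 + 2*g*m - m^2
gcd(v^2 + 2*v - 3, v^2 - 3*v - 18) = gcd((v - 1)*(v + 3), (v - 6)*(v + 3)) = v + 3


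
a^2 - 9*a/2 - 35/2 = (a - 7)*(a + 5/2)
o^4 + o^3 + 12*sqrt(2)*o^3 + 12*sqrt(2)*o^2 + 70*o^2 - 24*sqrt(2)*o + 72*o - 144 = (o - 1)*(o + 2)*(o + 6*sqrt(2))^2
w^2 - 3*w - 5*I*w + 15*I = (w - 3)*(w - 5*I)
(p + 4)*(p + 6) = p^2 + 10*p + 24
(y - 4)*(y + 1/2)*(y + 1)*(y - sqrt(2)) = y^4 - 5*y^3/2 - sqrt(2)*y^3 - 11*y^2/2 + 5*sqrt(2)*y^2/2 - 2*y + 11*sqrt(2)*y/2 + 2*sqrt(2)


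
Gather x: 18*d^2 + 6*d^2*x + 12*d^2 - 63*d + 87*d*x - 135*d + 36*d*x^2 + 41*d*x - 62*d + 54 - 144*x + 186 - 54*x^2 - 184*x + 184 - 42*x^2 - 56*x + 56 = 30*d^2 - 260*d + x^2*(36*d - 96) + x*(6*d^2 + 128*d - 384) + 480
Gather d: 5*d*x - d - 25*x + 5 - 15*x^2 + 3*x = d*(5*x - 1) - 15*x^2 - 22*x + 5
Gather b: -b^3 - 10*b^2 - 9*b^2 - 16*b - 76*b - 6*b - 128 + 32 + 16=-b^3 - 19*b^2 - 98*b - 80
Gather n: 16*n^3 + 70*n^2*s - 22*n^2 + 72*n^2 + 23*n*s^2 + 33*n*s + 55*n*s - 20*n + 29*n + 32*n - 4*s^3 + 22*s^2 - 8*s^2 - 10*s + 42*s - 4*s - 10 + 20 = 16*n^3 + n^2*(70*s + 50) + n*(23*s^2 + 88*s + 41) - 4*s^3 + 14*s^2 + 28*s + 10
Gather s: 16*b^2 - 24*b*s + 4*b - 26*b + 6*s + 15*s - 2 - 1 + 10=16*b^2 - 22*b + s*(21 - 24*b) + 7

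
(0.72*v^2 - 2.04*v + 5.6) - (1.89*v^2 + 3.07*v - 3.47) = -1.17*v^2 - 5.11*v + 9.07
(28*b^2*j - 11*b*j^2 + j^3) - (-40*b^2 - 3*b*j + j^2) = 28*b^2*j + 40*b^2 - 11*b*j^2 + 3*b*j + j^3 - j^2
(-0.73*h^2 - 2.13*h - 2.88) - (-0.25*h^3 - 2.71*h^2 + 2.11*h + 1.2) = 0.25*h^3 + 1.98*h^2 - 4.24*h - 4.08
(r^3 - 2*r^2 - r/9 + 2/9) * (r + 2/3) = r^4 - 4*r^3/3 - 13*r^2/9 + 4*r/27 + 4/27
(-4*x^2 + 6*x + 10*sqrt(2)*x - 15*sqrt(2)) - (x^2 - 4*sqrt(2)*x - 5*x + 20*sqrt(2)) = -5*x^2 + 11*x + 14*sqrt(2)*x - 35*sqrt(2)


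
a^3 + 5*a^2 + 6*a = a*(a + 2)*(a + 3)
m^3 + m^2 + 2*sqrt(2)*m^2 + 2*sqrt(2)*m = m*(m + 1)*(m + 2*sqrt(2))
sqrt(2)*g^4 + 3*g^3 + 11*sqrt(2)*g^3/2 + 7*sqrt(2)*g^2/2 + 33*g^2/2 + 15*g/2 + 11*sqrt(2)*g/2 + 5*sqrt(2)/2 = (g + 5)*(g + sqrt(2)/2)*(g + sqrt(2))*(sqrt(2)*g + sqrt(2)/2)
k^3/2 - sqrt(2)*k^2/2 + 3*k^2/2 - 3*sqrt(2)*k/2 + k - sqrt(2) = (k/2 + 1/2)*(k + 2)*(k - sqrt(2))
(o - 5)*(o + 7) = o^2 + 2*o - 35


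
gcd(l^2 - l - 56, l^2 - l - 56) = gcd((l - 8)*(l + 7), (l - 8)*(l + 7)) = l^2 - l - 56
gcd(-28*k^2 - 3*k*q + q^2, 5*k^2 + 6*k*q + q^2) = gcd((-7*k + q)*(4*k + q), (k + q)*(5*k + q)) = 1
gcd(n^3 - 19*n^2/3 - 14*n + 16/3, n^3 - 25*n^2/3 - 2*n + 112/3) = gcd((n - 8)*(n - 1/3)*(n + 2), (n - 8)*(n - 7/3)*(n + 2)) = n^2 - 6*n - 16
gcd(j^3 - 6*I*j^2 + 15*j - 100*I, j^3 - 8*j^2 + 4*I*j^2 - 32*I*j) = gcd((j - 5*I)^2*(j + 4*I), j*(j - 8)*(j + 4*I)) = j + 4*I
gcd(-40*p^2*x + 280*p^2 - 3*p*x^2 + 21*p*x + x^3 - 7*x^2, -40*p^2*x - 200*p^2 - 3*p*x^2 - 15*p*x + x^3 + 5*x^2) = -40*p^2 - 3*p*x + x^2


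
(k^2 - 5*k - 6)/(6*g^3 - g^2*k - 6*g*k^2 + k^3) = (k^2 - 5*k - 6)/(6*g^3 - g^2*k - 6*g*k^2 + k^3)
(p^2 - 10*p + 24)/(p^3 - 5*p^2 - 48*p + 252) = (p - 4)/(p^2 + p - 42)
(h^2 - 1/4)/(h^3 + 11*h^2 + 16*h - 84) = (h^2 - 1/4)/(h^3 + 11*h^2 + 16*h - 84)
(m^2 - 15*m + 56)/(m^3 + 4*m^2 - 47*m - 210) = (m - 8)/(m^2 + 11*m + 30)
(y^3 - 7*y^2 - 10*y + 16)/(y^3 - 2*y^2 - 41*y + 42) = (y^2 - 6*y - 16)/(y^2 - y - 42)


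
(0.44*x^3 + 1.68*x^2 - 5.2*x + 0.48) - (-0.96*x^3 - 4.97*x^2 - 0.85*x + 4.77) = 1.4*x^3 + 6.65*x^2 - 4.35*x - 4.29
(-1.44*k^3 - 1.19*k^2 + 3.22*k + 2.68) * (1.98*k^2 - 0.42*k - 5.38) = -2.8512*k^5 - 1.7514*k^4 + 14.6226*k^3 + 10.3562*k^2 - 18.4492*k - 14.4184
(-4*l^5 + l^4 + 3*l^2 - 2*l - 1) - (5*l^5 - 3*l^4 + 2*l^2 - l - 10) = -9*l^5 + 4*l^4 + l^2 - l + 9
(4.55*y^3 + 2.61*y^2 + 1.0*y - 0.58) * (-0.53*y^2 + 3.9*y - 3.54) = -2.4115*y^5 + 16.3617*y^4 - 6.458*y^3 - 5.032*y^2 - 5.802*y + 2.0532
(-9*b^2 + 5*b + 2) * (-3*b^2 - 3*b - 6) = 27*b^4 + 12*b^3 + 33*b^2 - 36*b - 12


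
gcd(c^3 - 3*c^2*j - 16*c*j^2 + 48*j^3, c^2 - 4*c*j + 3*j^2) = c - 3*j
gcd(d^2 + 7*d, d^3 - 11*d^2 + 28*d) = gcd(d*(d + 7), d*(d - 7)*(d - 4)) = d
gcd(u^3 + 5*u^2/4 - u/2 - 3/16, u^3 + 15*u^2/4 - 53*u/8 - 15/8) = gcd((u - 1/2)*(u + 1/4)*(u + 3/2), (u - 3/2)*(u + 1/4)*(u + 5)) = u + 1/4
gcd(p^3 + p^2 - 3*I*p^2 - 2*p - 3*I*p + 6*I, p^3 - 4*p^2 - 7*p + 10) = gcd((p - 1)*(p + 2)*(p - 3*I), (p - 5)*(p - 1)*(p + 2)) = p^2 + p - 2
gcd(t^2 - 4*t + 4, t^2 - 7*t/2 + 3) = t - 2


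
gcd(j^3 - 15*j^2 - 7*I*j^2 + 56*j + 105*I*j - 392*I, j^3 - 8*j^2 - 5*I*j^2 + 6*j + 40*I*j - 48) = j - 8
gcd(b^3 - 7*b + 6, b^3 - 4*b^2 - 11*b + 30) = b^2 + b - 6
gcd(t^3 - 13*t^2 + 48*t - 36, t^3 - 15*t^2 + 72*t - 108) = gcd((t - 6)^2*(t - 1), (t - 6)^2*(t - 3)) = t^2 - 12*t + 36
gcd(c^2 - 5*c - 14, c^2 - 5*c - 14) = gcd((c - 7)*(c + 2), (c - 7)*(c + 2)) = c^2 - 5*c - 14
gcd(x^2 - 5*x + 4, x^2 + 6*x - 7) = x - 1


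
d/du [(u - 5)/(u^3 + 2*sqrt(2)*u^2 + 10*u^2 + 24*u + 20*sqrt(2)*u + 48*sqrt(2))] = (u^3 + 2*sqrt(2)*u^2 + 10*u^2 + 24*u + 20*sqrt(2)*u - (u - 5)*(3*u^2 + 4*sqrt(2)*u + 20*u + 24 + 20*sqrt(2)) + 48*sqrt(2))/(u^3 + 2*sqrt(2)*u^2 + 10*u^2 + 24*u + 20*sqrt(2)*u + 48*sqrt(2))^2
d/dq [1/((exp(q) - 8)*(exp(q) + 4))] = 2*(2 - exp(q))*exp(q)/(exp(4*q) - 8*exp(3*q) - 48*exp(2*q) + 256*exp(q) + 1024)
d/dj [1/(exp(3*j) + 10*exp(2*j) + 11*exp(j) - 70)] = (-3*exp(2*j) - 20*exp(j) - 11)*exp(j)/(exp(3*j) + 10*exp(2*j) + 11*exp(j) - 70)^2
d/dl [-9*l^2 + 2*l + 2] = 2 - 18*l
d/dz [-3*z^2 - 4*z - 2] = -6*z - 4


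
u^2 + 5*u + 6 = (u + 2)*(u + 3)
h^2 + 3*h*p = h*(h + 3*p)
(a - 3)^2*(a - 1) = a^3 - 7*a^2 + 15*a - 9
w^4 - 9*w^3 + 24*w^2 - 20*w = w*(w - 5)*(w - 2)^2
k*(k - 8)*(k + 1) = k^3 - 7*k^2 - 8*k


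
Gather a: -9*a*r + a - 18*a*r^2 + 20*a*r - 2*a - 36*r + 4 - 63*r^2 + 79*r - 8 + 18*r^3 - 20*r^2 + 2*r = a*(-18*r^2 + 11*r - 1) + 18*r^3 - 83*r^2 + 45*r - 4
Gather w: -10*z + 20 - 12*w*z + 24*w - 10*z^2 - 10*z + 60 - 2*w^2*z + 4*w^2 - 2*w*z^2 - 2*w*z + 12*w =w^2*(4 - 2*z) + w*(-2*z^2 - 14*z + 36) - 10*z^2 - 20*z + 80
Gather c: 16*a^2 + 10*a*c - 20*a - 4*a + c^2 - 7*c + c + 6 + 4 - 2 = 16*a^2 - 24*a + c^2 + c*(10*a - 6) + 8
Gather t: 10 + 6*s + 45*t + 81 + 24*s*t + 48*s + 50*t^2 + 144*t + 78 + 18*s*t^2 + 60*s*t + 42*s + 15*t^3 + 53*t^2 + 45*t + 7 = 96*s + 15*t^3 + t^2*(18*s + 103) + t*(84*s + 234) + 176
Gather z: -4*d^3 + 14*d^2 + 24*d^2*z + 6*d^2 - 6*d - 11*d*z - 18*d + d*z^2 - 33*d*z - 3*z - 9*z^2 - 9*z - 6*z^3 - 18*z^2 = -4*d^3 + 20*d^2 - 24*d - 6*z^3 + z^2*(d - 27) + z*(24*d^2 - 44*d - 12)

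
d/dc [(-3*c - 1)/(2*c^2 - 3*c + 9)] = 2*(3*c^2 + 2*c - 15)/(4*c^4 - 12*c^3 + 45*c^2 - 54*c + 81)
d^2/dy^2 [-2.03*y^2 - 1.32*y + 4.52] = -4.06000000000000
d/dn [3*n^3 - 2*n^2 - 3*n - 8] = 9*n^2 - 4*n - 3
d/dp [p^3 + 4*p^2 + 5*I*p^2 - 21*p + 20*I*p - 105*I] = 3*p^2 + p*(8 + 10*I) - 21 + 20*I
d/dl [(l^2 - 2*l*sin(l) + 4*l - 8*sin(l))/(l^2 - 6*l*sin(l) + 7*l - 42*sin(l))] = (4*l^3*cos(l) - 4*l^2*sin(l) + 44*l^2*cos(l) + 3*l^2 - 68*l*sin(l) + 112*l*cos(l) + 36*sin(l)^2 - 112*sin(l))/((l + 7)^2*(l - 6*sin(l))^2)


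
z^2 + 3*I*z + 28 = (z - 4*I)*(z + 7*I)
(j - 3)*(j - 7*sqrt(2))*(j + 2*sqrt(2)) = j^3 - 5*sqrt(2)*j^2 - 3*j^2 - 28*j + 15*sqrt(2)*j + 84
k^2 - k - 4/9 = (k - 4/3)*(k + 1/3)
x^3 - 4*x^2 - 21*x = x*(x - 7)*(x + 3)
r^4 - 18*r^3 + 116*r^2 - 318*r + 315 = (r - 7)*(r - 5)*(r - 3)^2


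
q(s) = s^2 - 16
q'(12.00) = 24.00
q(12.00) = 128.00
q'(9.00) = 18.00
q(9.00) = 65.00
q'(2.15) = 4.30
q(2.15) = -11.38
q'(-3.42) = -6.84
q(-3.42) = -4.30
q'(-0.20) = -0.40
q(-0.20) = -15.96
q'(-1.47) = -2.94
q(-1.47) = -13.84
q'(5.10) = 10.20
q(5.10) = 10.01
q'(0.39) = 0.78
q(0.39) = -15.85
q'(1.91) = 3.82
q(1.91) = -12.35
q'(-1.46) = -2.92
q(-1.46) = -13.87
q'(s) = 2*s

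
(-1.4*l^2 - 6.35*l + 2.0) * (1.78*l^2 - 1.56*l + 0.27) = -2.492*l^4 - 9.119*l^3 + 13.088*l^2 - 4.8345*l + 0.54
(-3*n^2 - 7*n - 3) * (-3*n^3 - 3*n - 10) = 9*n^5 + 21*n^4 + 18*n^3 + 51*n^2 + 79*n + 30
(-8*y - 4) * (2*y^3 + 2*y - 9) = -16*y^4 - 8*y^3 - 16*y^2 + 64*y + 36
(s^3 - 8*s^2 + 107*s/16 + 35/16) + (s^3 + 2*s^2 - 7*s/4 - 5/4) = 2*s^3 - 6*s^2 + 79*s/16 + 15/16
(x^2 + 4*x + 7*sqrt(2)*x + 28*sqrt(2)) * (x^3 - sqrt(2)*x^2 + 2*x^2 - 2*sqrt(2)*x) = x^5 + 6*x^4 + 6*sqrt(2)*x^4 - 6*x^3 + 36*sqrt(2)*x^3 - 84*x^2 + 48*sqrt(2)*x^2 - 112*x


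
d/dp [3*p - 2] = 3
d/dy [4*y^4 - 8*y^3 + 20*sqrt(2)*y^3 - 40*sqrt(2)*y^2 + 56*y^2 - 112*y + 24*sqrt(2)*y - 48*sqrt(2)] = 16*y^3 - 24*y^2 + 60*sqrt(2)*y^2 - 80*sqrt(2)*y + 112*y - 112 + 24*sqrt(2)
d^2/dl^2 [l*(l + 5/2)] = 2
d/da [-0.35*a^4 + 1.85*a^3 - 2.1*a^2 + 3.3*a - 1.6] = -1.4*a^3 + 5.55*a^2 - 4.2*a + 3.3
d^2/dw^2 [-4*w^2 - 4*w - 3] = -8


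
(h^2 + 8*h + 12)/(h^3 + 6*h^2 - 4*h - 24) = 1/(h - 2)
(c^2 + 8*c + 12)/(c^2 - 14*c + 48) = (c^2 + 8*c + 12)/(c^2 - 14*c + 48)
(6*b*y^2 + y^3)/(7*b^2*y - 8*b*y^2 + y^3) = y*(6*b + y)/(7*b^2 - 8*b*y + y^2)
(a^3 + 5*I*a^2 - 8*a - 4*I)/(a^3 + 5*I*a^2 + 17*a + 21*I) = (a^2 + 4*I*a - 4)/(a^2 + 4*I*a + 21)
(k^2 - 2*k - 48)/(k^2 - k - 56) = (k + 6)/(k + 7)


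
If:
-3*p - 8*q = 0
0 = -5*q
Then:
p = 0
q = 0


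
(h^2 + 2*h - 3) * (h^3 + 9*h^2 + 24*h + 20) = h^5 + 11*h^4 + 39*h^3 + 41*h^2 - 32*h - 60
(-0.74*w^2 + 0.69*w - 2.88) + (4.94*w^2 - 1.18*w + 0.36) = 4.2*w^2 - 0.49*w - 2.52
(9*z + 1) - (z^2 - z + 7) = -z^2 + 10*z - 6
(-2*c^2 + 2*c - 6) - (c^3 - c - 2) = -c^3 - 2*c^2 + 3*c - 4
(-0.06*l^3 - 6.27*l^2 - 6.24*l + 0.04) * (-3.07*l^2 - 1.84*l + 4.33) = 0.1842*l^5 + 19.3593*l^4 + 30.4338*l^3 - 15.7903*l^2 - 27.0928*l + 0.1732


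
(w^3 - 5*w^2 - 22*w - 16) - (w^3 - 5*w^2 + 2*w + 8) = -24*w - 24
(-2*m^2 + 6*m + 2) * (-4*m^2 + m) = 8*m^4 - 26*m^3 - 2*m^2 + 2*m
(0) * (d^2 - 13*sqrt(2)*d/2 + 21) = 0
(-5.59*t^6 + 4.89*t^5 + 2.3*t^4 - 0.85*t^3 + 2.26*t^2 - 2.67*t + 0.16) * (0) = 0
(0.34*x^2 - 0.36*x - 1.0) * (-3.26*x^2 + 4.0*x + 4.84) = -1.1084*x^4 + 2.5336*x^3 + 3.4656*x^2 - 5.7424*x - 4.84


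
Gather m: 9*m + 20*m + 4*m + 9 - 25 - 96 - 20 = 33*m - 132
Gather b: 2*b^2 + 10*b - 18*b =2*b^2 - 8*b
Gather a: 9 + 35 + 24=68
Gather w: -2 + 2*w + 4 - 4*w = 2 - 2*w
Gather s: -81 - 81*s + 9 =-81*s - 72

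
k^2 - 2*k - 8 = (k - 4)*(k + 2)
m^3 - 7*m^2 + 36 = (m - 6)*(m - 3)*(m + 2)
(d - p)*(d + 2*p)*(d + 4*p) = d^3 + 5*d^2*p + 2*d*p^2 - 8*p^3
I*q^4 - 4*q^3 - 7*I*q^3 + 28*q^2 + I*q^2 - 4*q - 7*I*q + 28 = (q - 7)*(q + I)*(q + 4*I)*(I*q + 1)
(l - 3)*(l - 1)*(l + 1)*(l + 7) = l^4 + 4*l^3 - 22*l^2 - 4*l + 21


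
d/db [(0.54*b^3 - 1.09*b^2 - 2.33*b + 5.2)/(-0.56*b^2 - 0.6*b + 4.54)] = (-0.3024*b^4 - 0.648*b^3 + 6.704*b^2 - 4.0732*b - 7.4582)/(0.3136*b^4 + 0.672*b^3 - 4.7248*b^2 - 5.448*b + 20.6116)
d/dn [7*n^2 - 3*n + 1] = 14*n - 3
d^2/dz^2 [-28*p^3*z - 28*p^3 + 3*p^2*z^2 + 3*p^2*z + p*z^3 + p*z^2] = 2*p*(3*p + 3*z + 1)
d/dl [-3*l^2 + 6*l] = 6 - 6*l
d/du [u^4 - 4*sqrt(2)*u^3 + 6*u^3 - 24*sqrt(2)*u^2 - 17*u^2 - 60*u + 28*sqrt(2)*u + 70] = 4*u^3 - 12*sqrt(2)*u^2 + 18*u^2 - 48*sqrt(2)*u - 34*u - 60 + 28*sqrt(2)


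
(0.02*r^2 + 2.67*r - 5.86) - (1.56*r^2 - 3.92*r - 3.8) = -1.54*r^2 + 6.59*r - 2.06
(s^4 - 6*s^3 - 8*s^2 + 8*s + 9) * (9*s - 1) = 9*s^5 - 55*s^4 - 66*s^3 + 80*s^2 + 73*s - 9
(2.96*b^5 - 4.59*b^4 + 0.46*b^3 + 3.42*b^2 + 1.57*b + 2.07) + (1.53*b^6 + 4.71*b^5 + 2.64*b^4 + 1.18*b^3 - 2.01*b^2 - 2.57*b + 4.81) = 1.53*b^6 + 7.67*b^5 - 1.95*b^4 + 1.64*b^3 + 1.41*b^2 - 1.0*b + 6.88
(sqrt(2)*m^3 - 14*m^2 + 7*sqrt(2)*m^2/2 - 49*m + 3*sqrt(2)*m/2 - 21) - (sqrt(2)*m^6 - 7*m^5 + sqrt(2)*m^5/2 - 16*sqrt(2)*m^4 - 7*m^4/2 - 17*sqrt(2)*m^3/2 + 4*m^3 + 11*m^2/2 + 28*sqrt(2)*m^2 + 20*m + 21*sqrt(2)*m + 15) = -sqrt(2)*m^6 - sqrt(2)*m^5/2 + 7*m^5 + 7*m^4/2 + 16*sqrt(2)*m^4 - 4*m^3 + 19*sqrt(2)*m^3/2 - 49*sqrt(2)*m^2/2 - 39*m^2/2 - 69*m - 39*sqrt(2)*m/2 - 36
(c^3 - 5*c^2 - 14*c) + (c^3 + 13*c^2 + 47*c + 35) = 2*c^3 + 8*c^2 + 33*c + 35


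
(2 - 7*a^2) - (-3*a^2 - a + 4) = -4*a^2 + a - 2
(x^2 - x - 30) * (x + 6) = x^3 + 5*x^2 - 36*x - 180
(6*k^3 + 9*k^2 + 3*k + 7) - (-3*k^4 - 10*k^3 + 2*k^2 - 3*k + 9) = 3*k^4 + 16*k^3 + 7*k^2 + 6*k - 2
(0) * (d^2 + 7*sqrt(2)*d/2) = 0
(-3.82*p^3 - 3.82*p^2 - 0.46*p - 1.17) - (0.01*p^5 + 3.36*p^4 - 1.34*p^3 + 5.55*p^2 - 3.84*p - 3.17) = -0.01*p^5 - 3.36*p^4 - 2.48*p^3 - 9.37*p^2 + 3.38*p + 2.0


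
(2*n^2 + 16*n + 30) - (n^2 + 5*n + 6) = n^2 + 11*n + 24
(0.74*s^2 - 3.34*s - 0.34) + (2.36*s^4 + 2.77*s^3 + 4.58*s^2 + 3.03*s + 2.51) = 2.36*s^4 + 2.77*s^3 + 5.32*s^2 - 0.31*s + 2.17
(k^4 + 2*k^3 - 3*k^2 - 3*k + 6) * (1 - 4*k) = -4*k^5 - 7*k^4 + 14*k^3 + 9*k^2 - 27*k + 6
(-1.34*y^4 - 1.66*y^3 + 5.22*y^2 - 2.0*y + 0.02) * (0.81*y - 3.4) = -1.0854*y^5 + 3.2114*y^4 + 9.8722*y^3 - 19.368*y^2 + 6.8162*y - 0.068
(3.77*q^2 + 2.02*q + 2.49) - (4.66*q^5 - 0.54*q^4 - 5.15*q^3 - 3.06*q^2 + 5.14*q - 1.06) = -4.66*q^5 + 0.54*q^4 + 5.15*q^3 + 6.83*q^2 - 3.12*q + 3.55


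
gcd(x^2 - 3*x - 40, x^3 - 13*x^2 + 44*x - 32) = x - 8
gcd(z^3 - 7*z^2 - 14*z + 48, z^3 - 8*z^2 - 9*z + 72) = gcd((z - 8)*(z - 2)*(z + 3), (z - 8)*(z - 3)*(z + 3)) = z^2 - 5*z - 24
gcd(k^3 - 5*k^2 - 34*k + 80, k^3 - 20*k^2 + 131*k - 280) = k - 8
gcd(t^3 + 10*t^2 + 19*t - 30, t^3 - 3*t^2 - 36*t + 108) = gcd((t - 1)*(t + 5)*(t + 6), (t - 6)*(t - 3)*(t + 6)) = t + 6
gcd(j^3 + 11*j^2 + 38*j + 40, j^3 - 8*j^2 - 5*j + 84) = 1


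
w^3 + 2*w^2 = w^2*(w + 2)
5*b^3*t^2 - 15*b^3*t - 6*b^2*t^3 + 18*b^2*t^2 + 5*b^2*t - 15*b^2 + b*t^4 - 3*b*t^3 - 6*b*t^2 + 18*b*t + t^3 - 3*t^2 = (-5*b + t)*(-b + t)*(t - 3)*(b*t + 1)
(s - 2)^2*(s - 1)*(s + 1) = s^4 - 4*s^3 + 3*s^2 + 4*s - 4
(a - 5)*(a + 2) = a^2 - 3*a - 10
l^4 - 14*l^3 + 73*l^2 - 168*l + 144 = (l - 4)^2*(l - 3)^2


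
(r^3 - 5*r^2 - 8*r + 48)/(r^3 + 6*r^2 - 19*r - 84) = (r - 4)/(r + 7)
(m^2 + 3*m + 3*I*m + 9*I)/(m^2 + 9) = (m + 3)/(m - 3*I)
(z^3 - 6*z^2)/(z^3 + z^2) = (z - 6)/(z + 1)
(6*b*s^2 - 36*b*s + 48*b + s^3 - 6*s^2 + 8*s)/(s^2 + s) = (6*b*s^2 - 36*b*s + 48*b + s^3 - 6*s^2 + 8*s)/(s*(s + 1))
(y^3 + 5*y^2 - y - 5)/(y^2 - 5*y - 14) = (-y^3 - 5*y^2 + y + 5)/(-y^2 + 5*y + 14)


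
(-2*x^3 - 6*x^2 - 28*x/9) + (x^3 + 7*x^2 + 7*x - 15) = -x^3 + x^2 + 35*x/9 - 15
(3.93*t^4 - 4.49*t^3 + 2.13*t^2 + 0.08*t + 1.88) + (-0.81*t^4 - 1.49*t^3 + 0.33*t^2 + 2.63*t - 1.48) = 3.12*t^4 - 5.98*t^3 + 2.46*t^2 + 2.71*t + 0.4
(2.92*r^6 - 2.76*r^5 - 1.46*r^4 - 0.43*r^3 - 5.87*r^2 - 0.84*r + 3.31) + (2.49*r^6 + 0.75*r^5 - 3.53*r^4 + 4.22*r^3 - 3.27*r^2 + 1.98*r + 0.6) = 5.41*r^6 - 2.01*r^5 - 4.99*r^4 + 3.79*r^3 - 9.14*r^2 + 1.14*r + 3.91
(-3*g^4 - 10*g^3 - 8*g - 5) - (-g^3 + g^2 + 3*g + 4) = -3*g^4 - 9*g^3 - g^2 - 11*g - 9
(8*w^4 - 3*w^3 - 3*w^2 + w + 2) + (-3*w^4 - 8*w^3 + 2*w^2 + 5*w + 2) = 5*w^4 - 11*w^3 - w^2 + 6*w + 4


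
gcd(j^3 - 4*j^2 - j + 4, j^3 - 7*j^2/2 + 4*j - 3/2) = j - 1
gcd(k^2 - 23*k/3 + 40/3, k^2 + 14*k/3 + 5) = 1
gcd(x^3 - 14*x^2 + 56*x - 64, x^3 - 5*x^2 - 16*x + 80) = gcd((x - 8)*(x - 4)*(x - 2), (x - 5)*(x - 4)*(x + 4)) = x - 4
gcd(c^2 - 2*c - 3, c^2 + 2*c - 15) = c - 3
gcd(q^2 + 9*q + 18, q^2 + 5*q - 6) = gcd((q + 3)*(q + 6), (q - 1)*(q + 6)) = q + 6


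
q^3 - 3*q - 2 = (q - 2)*(q + 1)^2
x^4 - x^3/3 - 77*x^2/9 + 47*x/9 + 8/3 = (x - 8/3)*(x - 1)*(x + 1/3)*(x + 3)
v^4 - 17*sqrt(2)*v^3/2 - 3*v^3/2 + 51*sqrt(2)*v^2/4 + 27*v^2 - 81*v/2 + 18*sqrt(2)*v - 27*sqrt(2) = (v - 3/2)*(v - 6*sqrt(2))*(v - 3*sqrt(2))*(v + sqrt(2)/2)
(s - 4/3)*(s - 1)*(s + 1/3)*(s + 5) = s^4 + 3*s^3 - 85*s^2/9 + 29*s/9 + 20/9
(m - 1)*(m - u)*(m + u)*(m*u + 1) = m^4*u - m^3*u + m^3 - m^2*u^3 - m^2 + m*u^3 - m*u^2 + u^2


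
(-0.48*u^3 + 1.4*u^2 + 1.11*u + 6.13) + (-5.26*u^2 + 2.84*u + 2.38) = -0.48*u^3 - 3.86*u^2 + 3.95*u + 8.51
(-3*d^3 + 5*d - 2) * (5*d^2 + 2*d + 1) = -15*d^5 - 6*d^4 + 22*d^3 + d - 2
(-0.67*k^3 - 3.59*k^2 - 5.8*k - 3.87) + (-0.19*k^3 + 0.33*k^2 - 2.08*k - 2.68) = -0.86*k^3 - 3.26*k^2 - 7.88*k - 6.55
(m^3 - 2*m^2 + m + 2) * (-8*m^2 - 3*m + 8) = -8*m^5 + 13*m^4 + 6*m^3 - 35*m^2 + 2*m + 16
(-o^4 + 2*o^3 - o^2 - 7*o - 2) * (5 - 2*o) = 2*o^5 - 9*o^4 + 12*o^3 + 9*o^2 - 31*o - 10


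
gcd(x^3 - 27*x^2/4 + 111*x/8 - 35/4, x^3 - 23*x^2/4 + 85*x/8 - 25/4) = x^2 - 13*x/4 + 5/2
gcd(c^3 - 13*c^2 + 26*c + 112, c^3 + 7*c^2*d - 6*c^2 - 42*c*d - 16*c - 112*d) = c^2 - 6*c - 16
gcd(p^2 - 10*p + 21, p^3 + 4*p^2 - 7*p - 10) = 1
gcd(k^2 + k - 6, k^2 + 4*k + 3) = k + 3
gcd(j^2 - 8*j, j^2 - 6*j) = j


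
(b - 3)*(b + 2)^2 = b^3 + b^2 - 8*b - 12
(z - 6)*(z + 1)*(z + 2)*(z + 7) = z^4 + 4*z^3 - 37*z^2 - 124*z - 84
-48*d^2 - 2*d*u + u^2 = (-8*d + u)*(6*d + u)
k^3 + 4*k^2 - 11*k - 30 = (k - 3)*(k + 2)*(k + 5)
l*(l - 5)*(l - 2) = l^3 - 7*l^2 + 10*l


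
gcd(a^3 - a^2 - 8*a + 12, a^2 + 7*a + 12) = a + 3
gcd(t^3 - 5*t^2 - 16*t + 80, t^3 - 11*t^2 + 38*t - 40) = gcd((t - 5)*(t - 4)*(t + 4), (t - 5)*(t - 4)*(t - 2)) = t^2 - 9*t + 20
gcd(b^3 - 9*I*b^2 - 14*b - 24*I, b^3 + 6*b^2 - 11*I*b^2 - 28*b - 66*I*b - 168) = b - 4*I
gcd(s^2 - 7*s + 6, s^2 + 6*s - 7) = s - 1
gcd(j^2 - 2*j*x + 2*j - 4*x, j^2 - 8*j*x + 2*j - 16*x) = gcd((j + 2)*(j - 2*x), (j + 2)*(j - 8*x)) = j + 2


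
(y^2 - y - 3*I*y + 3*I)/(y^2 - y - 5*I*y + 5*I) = (y - 3*I)/(y - 5*I)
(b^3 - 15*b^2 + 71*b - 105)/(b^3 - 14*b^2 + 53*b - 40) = (b^2 - 10*b + 21)/(b^2 - 9*b + 8)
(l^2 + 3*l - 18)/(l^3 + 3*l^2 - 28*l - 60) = (l - 3)/(l^2 - 3*l - 10)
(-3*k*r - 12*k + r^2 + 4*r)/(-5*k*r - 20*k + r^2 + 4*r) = (-3*k + r)/(-5*k + r)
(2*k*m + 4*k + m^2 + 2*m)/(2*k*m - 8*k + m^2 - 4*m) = (m + 2)/(m - 4)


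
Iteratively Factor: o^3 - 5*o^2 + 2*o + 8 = (o + 1)*(o^2 - 6*o + 8) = (o - 4)*(o + 1)*(o - 2)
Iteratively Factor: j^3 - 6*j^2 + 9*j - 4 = (j - 4)*(j^2 - 2*j + 1) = (j - 4)*(j - 1)*(j - 1)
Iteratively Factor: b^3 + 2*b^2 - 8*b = (b + 4)*(b^2 - 2*b) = (b - 2)*(b + 4)*(b)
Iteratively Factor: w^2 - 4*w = (w)*(w - 4)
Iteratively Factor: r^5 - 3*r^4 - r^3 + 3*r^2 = (r)*(r^4 - 3*r^3 - r^2 + 3*r) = r*(r - 1)*(r^3 - 2*r^2 - 3*r) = r*(r - 3)*(r - 1)*(r^2 + r) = r^2*(r - 3)*(r - 1)*(r + 1)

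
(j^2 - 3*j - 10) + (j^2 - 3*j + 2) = 2*j^2 - 6*j - 8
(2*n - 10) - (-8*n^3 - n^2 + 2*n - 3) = 8*n^3 + n^2 - 7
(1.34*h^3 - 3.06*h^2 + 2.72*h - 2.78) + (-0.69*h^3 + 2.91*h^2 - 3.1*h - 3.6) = 0.65*h^3 - 0.15*h^2 - 0.38*h - 6.38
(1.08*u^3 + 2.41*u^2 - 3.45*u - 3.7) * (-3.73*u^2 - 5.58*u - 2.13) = -4.0284*u^5 - 15.0157*u^4 - 2.8797*u^3 + 27.9187*u^2 + 27.9945*u + 7.881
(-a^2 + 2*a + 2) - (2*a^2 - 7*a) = -3*a^2 + 9*a + 2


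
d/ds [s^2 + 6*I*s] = 2*s + 6*I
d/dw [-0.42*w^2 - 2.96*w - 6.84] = -0.84*w - 2.96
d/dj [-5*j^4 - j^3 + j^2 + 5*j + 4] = -20*j^3 - 3*j^2 + 2*j + 5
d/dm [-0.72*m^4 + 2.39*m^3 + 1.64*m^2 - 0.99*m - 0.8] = -2.88*m^3 + 7.17*m^2 + 3.28*m - 0.99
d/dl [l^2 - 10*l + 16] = 2*l - 10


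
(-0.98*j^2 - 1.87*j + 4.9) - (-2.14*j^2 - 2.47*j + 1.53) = 1.16*j^2 + 0.6*j + 3.37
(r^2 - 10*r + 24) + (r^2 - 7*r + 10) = 2*r^2 - 17*r + 34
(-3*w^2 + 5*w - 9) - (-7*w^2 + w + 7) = 4*w^2 + 4*w - 16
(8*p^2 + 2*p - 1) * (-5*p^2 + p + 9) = -40*p^4 - 2*p^3 + 79*p^2 + 17*p - 9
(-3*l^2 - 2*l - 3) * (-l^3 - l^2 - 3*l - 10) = 3*l^5 + 5*l^4 + 14*l^3 + 39*l^2 + 29*l + 30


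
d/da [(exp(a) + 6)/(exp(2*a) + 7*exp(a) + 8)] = (-(exp(a) + 6)*(2*exp(a) + 7) + exp(2*a) + 7*exp(a) + 8)*exp(a)/(exp(2*a) + 7*exp(a) + 8)^2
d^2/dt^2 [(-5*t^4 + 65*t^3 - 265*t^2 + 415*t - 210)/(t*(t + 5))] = 10*(-t^6 - 15*t^5 - 75*t^4 + 673*t^3 - 126*t^2 - 630*t - 1050)/(t^3*(t^3 + 15*t^2 + 75*t + 125))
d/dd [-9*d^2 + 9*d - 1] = 9 - 18*d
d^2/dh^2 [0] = 0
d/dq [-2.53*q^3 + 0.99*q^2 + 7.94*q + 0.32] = -7.59*q^2 + 1.98*q + 7.94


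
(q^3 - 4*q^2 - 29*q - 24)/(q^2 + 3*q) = q - 7 - 8/q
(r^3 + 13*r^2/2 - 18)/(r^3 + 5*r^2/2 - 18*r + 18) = (r + 2)/(r - 2)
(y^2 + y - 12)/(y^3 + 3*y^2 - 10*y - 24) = 1/(y + 2)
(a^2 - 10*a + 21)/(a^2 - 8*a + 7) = (a - 3)/(a - 1)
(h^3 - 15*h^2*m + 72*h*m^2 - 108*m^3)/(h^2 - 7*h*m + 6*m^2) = (h^2 - 9*h*m + 18*m^2)/(h - m)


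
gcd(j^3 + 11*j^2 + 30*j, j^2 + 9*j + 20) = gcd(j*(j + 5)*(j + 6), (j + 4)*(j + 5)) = j + 5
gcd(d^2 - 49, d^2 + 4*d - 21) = d + 7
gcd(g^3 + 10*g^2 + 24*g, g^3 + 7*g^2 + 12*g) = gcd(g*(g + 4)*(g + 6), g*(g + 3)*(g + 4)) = g^2 + 4*g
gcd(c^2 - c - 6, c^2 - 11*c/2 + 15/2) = c - 3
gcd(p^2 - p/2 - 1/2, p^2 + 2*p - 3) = p - 1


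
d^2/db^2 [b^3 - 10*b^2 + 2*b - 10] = 6*b - 20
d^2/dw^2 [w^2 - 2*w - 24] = 2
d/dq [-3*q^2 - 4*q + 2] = -6*q - 4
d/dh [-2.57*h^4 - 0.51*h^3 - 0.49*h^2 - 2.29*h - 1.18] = -10.28*h^3 - 1.53*h^2 - 0.98*h - 2.29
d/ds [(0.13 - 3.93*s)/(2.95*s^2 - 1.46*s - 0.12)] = (11.5935*s^2 - 0.767*s + 0.6614)/(8.7025*s^4 - 8.614*s^3 + 1.4236*s^2 + 0.3504*s + 0.0144)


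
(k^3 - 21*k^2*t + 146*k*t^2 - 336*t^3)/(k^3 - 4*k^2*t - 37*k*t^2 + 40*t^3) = (-k^2 + 13*k*t - 42*t^2)/(-k^2 - 4*k*t + 5*t^2)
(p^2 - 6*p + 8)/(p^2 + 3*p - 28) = (p - 2)/(p + 7)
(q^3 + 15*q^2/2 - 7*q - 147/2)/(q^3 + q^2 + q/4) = 2*(2*q^3 + 15*q^2 - 14*q - 147)/(q*(4*q^2 + 4*q + 1))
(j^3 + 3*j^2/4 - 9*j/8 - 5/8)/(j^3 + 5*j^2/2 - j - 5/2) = (8*j^2 + 14*j + 5)/(4*(2*j^2 + 7*j + 5))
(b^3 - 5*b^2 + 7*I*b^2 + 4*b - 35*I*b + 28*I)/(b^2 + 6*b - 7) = (b^2 + b*(-4 + 7*I) - 28*I)/(b + 7)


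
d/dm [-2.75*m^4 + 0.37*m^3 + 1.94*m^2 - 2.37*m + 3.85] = -11.0*m^3 + 1.11*m^2 + 3.88*m - 2.37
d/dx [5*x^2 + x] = 10*x + 1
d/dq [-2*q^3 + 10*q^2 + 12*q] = -6*q^2 + 20*q + 12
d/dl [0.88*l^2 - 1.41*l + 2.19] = 1.76*l - 1.41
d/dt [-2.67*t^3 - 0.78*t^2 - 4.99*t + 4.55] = -8.01*t^2 - 1.56*t - 4.99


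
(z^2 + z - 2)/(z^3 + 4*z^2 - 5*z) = (z + 2)/(z*(z + 5))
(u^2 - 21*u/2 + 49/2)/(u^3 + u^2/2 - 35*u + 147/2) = (u - 7)/(u^2 + 4*u - 21)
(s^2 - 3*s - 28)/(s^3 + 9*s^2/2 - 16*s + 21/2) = 2*(s^2 - 3*s - 28)/(2*s^3 + 9*s^2 - 32*s + 21)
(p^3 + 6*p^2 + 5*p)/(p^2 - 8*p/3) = 3*(p^2 + 6*p + 5)/(3*p - 8)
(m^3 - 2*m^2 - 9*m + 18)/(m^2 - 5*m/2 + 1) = 2*(m^2 - 9)/(2*m - 1)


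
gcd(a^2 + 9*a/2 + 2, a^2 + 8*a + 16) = a + 4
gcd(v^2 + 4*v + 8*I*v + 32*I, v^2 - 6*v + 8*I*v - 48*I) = v + 8*I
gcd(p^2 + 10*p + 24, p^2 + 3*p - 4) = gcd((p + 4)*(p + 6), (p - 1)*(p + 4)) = p + 4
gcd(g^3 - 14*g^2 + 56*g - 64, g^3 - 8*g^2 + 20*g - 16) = g^2 - 6*g + 8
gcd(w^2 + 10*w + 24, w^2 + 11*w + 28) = w + 4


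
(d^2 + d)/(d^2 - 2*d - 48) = d*(d + 1)/(d^2 - 2*d - 48)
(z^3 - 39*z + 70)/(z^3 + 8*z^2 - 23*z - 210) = (z - 2)/(z + 6)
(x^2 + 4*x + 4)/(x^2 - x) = (x^2 + 4*x + 4)/(x*(x - 1))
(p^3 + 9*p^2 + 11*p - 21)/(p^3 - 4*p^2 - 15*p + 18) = (p + 7)/(p - 6)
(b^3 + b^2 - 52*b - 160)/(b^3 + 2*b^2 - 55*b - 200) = (b + 4)/(b + 5)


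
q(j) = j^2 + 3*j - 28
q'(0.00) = 3.00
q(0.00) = -28.00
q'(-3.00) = -3.00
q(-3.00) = -28.00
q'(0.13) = 3.26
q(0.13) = -27.59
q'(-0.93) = 1.14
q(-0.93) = -29.93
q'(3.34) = 9.68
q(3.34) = -6.82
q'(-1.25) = 0.50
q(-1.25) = -30.19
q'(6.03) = 15.06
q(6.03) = 26.45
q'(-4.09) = -5.18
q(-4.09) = -23.54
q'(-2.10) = -1.20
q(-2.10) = -29.89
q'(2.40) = 7.80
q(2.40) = -15.04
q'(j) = 2*j + 3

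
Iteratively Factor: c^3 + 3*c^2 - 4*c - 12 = (c - 2)*(c^2 + 5*c + 6) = (c - 2)*(c + 2)*(c + 3)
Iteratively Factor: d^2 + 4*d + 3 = (d + 3)*(d + 1)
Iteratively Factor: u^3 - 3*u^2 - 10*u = (u + 2)*(u^2 - 5*u) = (u - 5)*(u + 2)*(u)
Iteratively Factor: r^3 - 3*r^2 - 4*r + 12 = (r - 3)*(r^2 - 4) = (r - 3)*(r - 2)*(r + 2)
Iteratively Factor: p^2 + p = (p)*(p + 1)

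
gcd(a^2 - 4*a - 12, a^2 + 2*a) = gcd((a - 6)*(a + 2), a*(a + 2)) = a + 2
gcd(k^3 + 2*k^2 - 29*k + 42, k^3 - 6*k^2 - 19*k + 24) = 1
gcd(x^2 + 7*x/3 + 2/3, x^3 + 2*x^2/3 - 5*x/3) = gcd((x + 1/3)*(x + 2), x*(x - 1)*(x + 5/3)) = 1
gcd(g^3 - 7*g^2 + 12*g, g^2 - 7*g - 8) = 1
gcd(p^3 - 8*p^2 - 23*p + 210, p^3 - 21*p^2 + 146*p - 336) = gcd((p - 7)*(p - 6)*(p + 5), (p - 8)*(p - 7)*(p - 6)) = p^2 - 13*p + 42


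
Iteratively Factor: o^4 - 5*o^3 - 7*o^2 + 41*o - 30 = (o - 5)*(o^3 - 7*o + 6) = (o - 5)*(o - 1)*(o^2 + o - 6) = (o - 5)*(o - 1)*(o + 3)*(o - 2)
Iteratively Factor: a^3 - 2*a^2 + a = (a - 1)*(a^2 - a) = a*(a - 1)*(a - 1)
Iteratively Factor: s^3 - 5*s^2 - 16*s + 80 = (s + 4)*(s^2 - 9*s + 20) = (s - 5)*(s + 4)*(s - 4)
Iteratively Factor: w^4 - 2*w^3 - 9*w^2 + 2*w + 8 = (w + 1)*(w^3 - 3*w^2 - 6*w + 8) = (w - 1)*(w + 1)*(w^2 - 2*w - 8) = (w - 1)*(w + 1)*(w + 2)*(w - 4)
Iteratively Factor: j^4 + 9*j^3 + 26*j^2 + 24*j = (j + 4)*(j^3 + 5*j^2 + 6*j) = (j + 2)*(j + 4)*(j^2 + 3*j) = (j + 2)*(j + 3)*(j + 4)*(j)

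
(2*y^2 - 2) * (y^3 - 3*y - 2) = 2*y^5 - 8*y^3 - 4*y^2 + 6*y + 4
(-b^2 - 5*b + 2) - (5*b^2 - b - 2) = -6*b^2 - 4*b + 4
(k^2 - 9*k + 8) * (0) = 0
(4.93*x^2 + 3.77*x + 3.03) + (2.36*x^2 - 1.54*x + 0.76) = 7.29*x^2 + 2.23*x + 3.79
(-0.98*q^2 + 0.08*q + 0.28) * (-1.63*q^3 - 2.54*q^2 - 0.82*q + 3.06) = 1.5974*q^5 + 2.3588*q^4 + 0.144*q^3 - 3.7756*q^2 + 0.0152*q + 0.8568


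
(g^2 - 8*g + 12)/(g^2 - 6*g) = (g - 2)/g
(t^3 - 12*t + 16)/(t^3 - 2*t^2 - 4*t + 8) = (t + 4)/(t + 2)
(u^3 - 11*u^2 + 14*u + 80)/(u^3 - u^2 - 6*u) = (u^2 - 13*u + 40)/(u*(u - 3))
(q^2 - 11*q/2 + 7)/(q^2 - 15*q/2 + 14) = (q - 2)/(q - 4)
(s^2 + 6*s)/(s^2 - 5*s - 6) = s*(s + 6)/(s^2 - 5*s - 6)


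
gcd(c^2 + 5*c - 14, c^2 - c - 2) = c - 2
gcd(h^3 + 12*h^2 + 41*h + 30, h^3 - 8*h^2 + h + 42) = 1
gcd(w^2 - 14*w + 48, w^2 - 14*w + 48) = w^2 - 14*w + 48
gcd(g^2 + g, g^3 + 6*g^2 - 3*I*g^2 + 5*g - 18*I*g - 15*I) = g + 1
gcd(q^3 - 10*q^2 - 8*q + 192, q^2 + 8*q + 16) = q + 4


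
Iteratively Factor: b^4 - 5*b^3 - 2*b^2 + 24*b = (b - 4)*(b^3 - b^2 - 6*b) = b*(b - 4)*(b^2 - b - 6) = b*(b - 4)*(b + 2)*(b - 3)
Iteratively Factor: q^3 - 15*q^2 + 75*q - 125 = (q - 5)*(q^2 - 10*q + 25) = (q - 5)^2*(q - 5)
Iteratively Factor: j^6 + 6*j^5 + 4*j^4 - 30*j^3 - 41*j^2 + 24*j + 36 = (j - 2)*(j^5 + 8*j^4 + 20*j^3 + 10*j^2 - 21*j - 18) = (j - 2)*(j + 3)*(j^4 + 5*j^3 + 5*j^2 - 5*j - 6) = (j - 2)*(j + 1)*(j + 3)*(j^3 + 4*j^2 + j - 6) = (j - 2)*(j + 1)*(j + 3)^2*(j^2 + j - 2) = (j - 2)*(j + 1)*(j + 2)*(j + 3)^2*(j - 1)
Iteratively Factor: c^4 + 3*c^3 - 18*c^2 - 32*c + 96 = (c - 3)*(c^3 + 6*c^2 - 32) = (c - 3)*(c + 4)*(c^2 + 2*c - 8) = (c - 3)*(c - 2)*(c + 4)*(c + 4)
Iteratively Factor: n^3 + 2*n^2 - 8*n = (n - 2)*(n^2 + 4*n) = n*(n - 2)*(n + 4)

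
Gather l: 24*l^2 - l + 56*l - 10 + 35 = 24*l^2 + 55*l + 25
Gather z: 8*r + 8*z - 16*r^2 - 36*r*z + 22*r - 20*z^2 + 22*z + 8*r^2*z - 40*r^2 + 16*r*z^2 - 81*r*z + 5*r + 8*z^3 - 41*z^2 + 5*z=-56*r^2 + 35*r + 8*z^3 + z^2*(16*r - 61) + z*(8*r^2 - 117*r + 35)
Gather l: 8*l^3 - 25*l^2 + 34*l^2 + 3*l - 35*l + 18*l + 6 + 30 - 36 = 8*l^3 + 9*l^2 - 14*l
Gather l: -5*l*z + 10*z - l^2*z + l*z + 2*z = -l^2*z - 4*l*z + 12*z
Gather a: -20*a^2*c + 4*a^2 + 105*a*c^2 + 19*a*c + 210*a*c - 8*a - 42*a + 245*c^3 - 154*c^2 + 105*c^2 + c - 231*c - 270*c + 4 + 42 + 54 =a^2*(4 - 20*c) + a*(105*c^2 + 229*c - 50) + 245*c^3 - 49*c^2 - 500*c + 100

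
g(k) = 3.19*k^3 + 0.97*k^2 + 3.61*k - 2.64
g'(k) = 9.57*k^2 + 1.94*k + 3.61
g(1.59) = 18.37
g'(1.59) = 30.89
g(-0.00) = -2.64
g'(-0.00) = 3.61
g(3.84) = 206.15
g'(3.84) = 152.17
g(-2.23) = -41.24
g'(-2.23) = 46.87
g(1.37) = 12.33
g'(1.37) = 24.23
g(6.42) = 904.62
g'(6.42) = 410.51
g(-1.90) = -27.88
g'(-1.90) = 34.47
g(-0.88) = -7.24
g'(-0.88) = 9.31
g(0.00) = -2.64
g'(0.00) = 3.61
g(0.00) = -2.64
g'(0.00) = 3.61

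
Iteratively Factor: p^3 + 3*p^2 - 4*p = (p)*(p^2 + 3*p - 4) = p*(p - 1)*(p + 4)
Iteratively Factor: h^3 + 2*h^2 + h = (h + 1)*(h^2 + h) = (h + 1)^2*(h)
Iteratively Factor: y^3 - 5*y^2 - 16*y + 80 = (y + 4)*(y^2 - 9*y + 20) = (y - 4)*(y + 4)*(y - 5)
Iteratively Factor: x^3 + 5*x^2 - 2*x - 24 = (x - 2)*(x^2 + 7*x + 12) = (x - 2)*(x + 3)*(x + 4)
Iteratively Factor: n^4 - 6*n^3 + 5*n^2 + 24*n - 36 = (n - 2)*(n^3 - 4*n^2 - 3*n + 18) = (n - 3)*(n - 2)*(n^2 - n - 6) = (n - 3)^2*(n - 2)*(n + 2)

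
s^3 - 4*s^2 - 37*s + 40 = (s - 8)*(s - 1)*(s + 5)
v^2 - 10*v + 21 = (v - 7)*(v - 3)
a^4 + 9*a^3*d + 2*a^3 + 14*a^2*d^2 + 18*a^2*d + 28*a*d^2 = a*(a + 2)*(a + 2*d)*(a + 7*d)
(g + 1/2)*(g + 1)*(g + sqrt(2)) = g^3 + sqrt(2)*g^2 + 3*g^2/2 + g/2 + 3*sqrt(2)*g/2 + sqrt(2)/2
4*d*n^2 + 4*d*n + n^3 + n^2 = n*(4*d + n)*(n + 1)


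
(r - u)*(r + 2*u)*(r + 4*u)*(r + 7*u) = r^4 + 12*r^3*u + 37*r^2*u^2 + 6*r*u^3 - 56*u^4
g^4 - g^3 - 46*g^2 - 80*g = g*(g - 8)*(g + 2)*(g + 5)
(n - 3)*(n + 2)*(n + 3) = n^3 + 2*n^2 - 9*n - 18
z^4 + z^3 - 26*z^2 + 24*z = z*(z - 4)*(z - 1)*(z + 6)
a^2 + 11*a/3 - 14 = (a - 7/3)*(a + 6)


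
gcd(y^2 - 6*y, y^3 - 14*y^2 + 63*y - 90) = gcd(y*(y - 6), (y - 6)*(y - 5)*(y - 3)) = y - 6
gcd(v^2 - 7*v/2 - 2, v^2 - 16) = v - 4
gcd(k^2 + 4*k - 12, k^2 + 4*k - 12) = k^2 + 4*k - 12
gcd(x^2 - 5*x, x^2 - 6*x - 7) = 1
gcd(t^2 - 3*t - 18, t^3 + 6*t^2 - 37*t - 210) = t - 6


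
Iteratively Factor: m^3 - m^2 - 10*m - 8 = (m + 1)*(m^2 - 2*m - 8) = (m - 4)*(m + 1)*(m + 2)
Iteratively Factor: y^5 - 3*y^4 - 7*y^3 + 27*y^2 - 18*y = (y + 3)*(y^4 - 6*y^3 + 11*y^2 - 6*y) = (y - 3)*(y + 3)*(y^3 - 3*y^2 + 2*y) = y*(y - 3)*(y + 3)*(y^2 - 3*y + 2) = y*(y - 3)*(y - 2)*(y + 3)*(y - 1)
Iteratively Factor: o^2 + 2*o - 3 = (o + 3)*(o - 1)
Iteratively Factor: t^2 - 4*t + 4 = (t - 2)*(t - 2)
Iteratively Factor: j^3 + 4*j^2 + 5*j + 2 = (j + 1)*(j^2 + 3*j + 2) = (j + 1)^2*(j + 2)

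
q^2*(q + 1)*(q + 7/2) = q^4 + 9*q^3/2 + 7*q^2/2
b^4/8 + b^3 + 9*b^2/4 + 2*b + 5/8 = (b/4 + 1/4)*(b/2 + 1/2)*(b + 1)*(b + 5)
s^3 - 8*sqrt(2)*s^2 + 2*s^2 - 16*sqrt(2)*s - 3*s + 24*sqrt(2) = (s - 1)*(s + 3)*(s - 8*sqrt(2))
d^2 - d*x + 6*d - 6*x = (d + 6)*(d - x)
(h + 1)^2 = h^2 + 2*h + 1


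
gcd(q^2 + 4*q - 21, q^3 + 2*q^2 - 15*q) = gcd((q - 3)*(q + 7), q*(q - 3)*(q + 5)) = q - 3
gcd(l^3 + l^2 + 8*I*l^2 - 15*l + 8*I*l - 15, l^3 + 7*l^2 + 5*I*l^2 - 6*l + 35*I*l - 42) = l + 3*I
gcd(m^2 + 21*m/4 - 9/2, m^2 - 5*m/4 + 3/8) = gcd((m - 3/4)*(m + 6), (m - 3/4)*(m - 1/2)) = m - 3/4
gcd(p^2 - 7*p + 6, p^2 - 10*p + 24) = p - 6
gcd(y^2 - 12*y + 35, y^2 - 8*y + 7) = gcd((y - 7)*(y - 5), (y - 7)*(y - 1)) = y - 7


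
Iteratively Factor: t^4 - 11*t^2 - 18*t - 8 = (t - 4)*(t^3 + 4*t^2 + 5*t + 2) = (t - 4)*(t + 2)*(t^2 + 2*t + 1) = (t - 4)*(t + 1)*(t + 2)*(t + 1)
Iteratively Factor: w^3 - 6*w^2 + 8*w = (w - 4)*(w^2 - 2*w) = w*(w - 4)*(w - 2)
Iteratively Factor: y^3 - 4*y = (y)*(y^2 - 4) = y*(y + 2)*(y - 2)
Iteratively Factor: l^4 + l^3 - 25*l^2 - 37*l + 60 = (l - 5)*(l^3 + 6*l^2 + 5*l - 12) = (l - 5)*(l - 1)*(l^2 + 7*l + 12) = (l - 5)*(l - 1)*(l + 4)*(l + 3)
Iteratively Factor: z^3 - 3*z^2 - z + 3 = (z - 1)*(z^2 - 2*z - 3) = (z - 1)*(z + 1)*(z - 3)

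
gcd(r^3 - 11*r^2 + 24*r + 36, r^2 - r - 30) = r - 6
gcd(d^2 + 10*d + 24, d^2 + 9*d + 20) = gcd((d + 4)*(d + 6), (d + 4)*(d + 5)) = d + 4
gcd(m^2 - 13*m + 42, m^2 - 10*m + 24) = m - 6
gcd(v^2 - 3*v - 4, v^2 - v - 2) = v + 1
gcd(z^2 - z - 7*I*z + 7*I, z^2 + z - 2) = z - 1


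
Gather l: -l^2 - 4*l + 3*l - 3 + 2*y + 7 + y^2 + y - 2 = -l^2 - l + y^2 + 3*y + 2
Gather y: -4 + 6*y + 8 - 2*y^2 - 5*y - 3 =-2*y^2 + y + 1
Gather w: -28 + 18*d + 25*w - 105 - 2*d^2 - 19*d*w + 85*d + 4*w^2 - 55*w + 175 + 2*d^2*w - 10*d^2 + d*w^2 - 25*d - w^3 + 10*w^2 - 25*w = -12*d^2 + 78*d - w^3 + w^2*(d + 14) + w*(2*d^2 - 19*d - 55) + 42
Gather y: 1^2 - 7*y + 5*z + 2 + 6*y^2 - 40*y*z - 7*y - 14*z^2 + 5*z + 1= 6*y^2 + y*(-40*z - 14) - 14*z^2 + 10*z + 4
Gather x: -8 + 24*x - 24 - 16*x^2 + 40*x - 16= -16*x^2 + 64*x - 48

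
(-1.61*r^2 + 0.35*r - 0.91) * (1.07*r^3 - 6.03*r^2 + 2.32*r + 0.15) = -1.7227*r^5 + 10.0828*r^4 - 6.8194*r^3 + 6.0578*r^2 - 2.0587*r - 0.1365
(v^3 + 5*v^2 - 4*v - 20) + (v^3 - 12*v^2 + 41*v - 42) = 2*v^3 - 7*v^2 + 37*v - 62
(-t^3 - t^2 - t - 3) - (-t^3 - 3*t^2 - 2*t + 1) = 2*t^2 + t - 4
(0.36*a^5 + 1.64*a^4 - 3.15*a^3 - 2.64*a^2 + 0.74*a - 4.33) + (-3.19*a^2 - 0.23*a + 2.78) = 0.36*a^5 + 1.64*a^4 - 3.15*a^3 - 5.83*a^2 + 0.51*a - 1.55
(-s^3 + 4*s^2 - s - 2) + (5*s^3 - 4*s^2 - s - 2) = 4*s^3 - 2*s - 4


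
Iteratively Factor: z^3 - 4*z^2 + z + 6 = (z + 1)*(z^2 - 5*z + 6) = (z - 3)*(z + 1)*(z - 2)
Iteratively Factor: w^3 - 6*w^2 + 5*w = (w)*(w^2 - 6*w + 5) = w*(w - 1)*(w - 5)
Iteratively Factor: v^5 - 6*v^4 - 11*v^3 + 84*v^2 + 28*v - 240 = (v - 5)*(v^4 - v^3 - 16*v^2 + 4*v + 48) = (v - 5)*(v - 2)*(v^3 + v^2 - 14*v - 24) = (v - 5)*(v - 4)*(v - 2)*(v^2 + 5*v + 6) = (v - 5)*(v - 4)*(v - 2)*(v + 2)*(v + 3)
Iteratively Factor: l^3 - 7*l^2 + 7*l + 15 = (l + 1)*(l^2 - 8*l + 15) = (l - 5)*(l + 1)*(l - 3)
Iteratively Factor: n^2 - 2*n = (n)*(n - 2)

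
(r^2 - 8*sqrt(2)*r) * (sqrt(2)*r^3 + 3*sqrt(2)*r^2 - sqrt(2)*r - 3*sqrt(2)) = sqrt(2)*r^5 - 16*r^4 + 3*sqrt(2)*r^4 - 48*r^3 - sqrt(2)*r^3 - 3*sqrt(2)*r^2 + 16*r^2 + 48*r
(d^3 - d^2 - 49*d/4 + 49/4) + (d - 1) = d^3 - d^2 - 45*d/4 + 45/4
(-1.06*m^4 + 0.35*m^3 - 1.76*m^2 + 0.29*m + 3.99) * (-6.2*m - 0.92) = 6.572*m^5 - 1.1948*m^4 + 10.59*m^3 - 0.1788*m^2 - 25.0048*m - 3.6708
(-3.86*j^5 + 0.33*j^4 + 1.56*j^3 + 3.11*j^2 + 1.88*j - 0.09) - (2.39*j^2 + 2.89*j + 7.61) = -3.86*j^5 + 0.33*j^4 + 1.56*j^3 + 0.72*j^2 - 1.01*j - 7.7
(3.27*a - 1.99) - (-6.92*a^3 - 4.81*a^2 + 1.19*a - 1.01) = 6.92*a^3 + 4.81*a^2 + 2.08*a - 0.98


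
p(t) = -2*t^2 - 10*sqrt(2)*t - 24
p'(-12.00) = 33.86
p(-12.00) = -142.29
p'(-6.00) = 9.86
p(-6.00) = -11.15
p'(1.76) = -21.18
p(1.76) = -55.09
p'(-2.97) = -2.26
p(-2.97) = 0.36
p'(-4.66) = 4.50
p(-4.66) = -1.53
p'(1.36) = -19.58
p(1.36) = -46.93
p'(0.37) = -15.62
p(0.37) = -29.51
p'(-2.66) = -3.50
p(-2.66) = -0.53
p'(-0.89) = -10.58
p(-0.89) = -13.00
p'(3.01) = -26.18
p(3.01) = -84.69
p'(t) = -4*t - 10*sqrt(2)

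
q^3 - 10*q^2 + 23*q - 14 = (q - 7)*(q - 2)*(q - 1)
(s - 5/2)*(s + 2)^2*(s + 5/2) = s^4 + 4*s^3 - 9*s^2/4 - 25*s - 25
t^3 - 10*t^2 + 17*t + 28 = (t - 7)*(t - 4)*(t + 1)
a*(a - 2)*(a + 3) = a^3 + a^2 - 6*a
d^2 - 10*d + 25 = (d - 5)^2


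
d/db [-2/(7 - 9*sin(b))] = -18*cos(b)/(9*sin(b) - 7)^2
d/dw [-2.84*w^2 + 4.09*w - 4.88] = 4.09 - 5.68*w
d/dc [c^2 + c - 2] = 2*c + 1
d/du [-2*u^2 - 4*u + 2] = -4*u - 4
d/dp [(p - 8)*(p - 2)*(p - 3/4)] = 3*p^2 - 43*p/2 + 47/2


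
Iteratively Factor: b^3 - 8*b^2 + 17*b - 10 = (b - 5)*(b^2 - 3*b + 2) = (b - 5)*(b - 1)*(b - 2)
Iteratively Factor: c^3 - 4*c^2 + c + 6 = (c + 1)*(c^2 - 5*c + 6) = (c - 3)*(c + 1)*(c - 2)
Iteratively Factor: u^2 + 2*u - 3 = (u - 1)*(u + 3)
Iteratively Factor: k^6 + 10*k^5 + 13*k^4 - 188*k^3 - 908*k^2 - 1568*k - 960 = (k + 2)*(k^5 + 8*k^4 - 3*k^3 - 182*k^2 - 544*k - 480) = (k + 2)^2*(k^4 + 6*k^3 - 15*k^2 - 152*k - 240) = (k + 2)^2*(k + 4)*(k^3 + 2*k^2 - 23*k - 60) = (k + 2)^2*(k + 4)^2*(k^2 - 2*k - 15) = (k - 5)*(k + 2)^2*(k + 4)^2*(k + 3)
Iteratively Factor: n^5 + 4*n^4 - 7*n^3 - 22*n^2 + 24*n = (n - 1)*(n^4 + 5*n^3 - 2*n^2 - 24*n) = n*(n - 1)*(n^3 + 5*n^2 - 2*n - 24) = n*(n - 1)*(n + 3)*(n^2 + 2*n - 8) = n*(n - 1)*(n + 3)*(n + 4)*(n - 2)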